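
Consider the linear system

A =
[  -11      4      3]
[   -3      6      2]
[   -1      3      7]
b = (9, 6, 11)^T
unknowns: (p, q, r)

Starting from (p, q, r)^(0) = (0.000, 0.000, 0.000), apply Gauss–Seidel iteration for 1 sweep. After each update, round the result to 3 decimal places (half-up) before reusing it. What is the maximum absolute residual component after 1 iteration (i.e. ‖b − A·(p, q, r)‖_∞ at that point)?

Iteration 1:
  p = (9 - (4)·0.000 - (3)·0.000) / (-11) = -0.818
  q = (6 - (-3)·-0.818 - (2)·0.000) / (6) = 0.591
  r = (11 - (-1)·-0.818 - (3)·0.591) / (7) = 1.201
Residual b − A·x = (-5.965, -2.402, 0.002); ∞-norm = 5.965

5.965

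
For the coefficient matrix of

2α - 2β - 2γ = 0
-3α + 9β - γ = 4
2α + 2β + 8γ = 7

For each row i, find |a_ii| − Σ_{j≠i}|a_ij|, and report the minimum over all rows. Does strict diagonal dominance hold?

-2

row 1: |2| − (2+2) = -2
row 2: |9| − (3+1) = 5
row 3: |8| − (2+2) = 4
minimum over rows = -2 → not strictly diagonally dominant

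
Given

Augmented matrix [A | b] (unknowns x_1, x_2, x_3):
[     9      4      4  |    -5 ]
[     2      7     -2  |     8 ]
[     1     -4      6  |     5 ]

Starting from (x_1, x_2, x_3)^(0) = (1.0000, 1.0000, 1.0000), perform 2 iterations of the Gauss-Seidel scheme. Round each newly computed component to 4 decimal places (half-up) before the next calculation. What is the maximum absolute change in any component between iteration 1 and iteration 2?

0.9524

Iteration 1:
  x_1 = (-5 - (4)·1.0000 - (4)·1.0000) / (9) = -1.4444
  x_2 = (8 - (2)·-1.4444 - (-2)·1.0000) / (7) = 1.8413
  x_3 = (5 - (1)·-1.4444 - (-4)·1.8413) / (6) = 2.3016
Iteration 2:
  x_1 = (-5 - (4)·1.8413 - (4)·2.3016) / (9) = -2.3968
  x_2 = (8 - (2)·-2.3968 - (-2)·2.3016) / (7) = 2.4853
  x_3 = (5 - (1)·-2.3968 - (-4)·2.4853) / (6) = 2.8897
Change: (-0.9524, 0.6440, 0.5881) → max |·| = 0.9524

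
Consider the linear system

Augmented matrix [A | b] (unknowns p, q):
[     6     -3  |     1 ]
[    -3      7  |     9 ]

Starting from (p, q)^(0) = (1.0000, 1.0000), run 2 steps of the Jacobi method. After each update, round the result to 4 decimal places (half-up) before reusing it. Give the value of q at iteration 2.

Iteration 1:
  p = (1 - (-3)·1.0000) / (6) = 0.6667
  q = (9 - (-3)·1.0000) / (7) = 1.7143
Iteration 2:
  p = (1 - (-3)·1.7143) / (6) = 1.0238
  q = (9 - (-3)·0.6667) / (7) = 1.5714

1.5714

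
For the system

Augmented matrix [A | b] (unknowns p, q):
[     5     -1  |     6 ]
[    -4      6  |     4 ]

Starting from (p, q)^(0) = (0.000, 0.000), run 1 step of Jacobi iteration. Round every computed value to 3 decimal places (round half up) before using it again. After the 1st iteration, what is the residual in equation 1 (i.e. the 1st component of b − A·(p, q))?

Iteration 1:
  p = (6 - (-1)·0.000) / (5) = 1.200
  q = (4 - (-4)·0.000) / (6) = 0.667
Residual b − A·x = (0.667, 4.798)

0.667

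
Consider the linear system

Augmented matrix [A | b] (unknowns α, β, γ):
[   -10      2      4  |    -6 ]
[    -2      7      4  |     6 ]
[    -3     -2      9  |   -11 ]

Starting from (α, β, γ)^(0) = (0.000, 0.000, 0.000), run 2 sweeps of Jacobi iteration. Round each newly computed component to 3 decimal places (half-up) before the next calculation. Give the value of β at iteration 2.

Iteration 1:
  α = (-6 - (2)·0.000 - (4)·0.000) / (-10) = 0.600
  β = (6 - (-2)·0.000 - (4)·0.000) / (7) = 0.857
  γ = (-11 - (-3)·0.000 - (-2)·0.000) / (9) = -1.222
Iteration 2:
  α = (-6 - (2)·0.857 - (4)·-1.222) / (-10) = 0.283
  β = (6 - (-2)·0.600 - (4)·-1.222) / (7) = 1.727
  γ = (-11 - (-3)·0.600 - (-2)·0.857) / (9) = -0.832

1.727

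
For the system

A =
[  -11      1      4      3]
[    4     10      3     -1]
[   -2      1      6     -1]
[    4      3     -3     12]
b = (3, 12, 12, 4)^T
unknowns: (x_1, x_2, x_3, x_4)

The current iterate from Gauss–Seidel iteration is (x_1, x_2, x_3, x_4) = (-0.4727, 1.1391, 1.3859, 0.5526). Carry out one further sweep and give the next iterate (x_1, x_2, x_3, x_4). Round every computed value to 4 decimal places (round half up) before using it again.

One sweep:
  x_1 = (3 - (1)·1.1391 - (4)·1.3859 - (3)·0.5526) / (-11) = 0.4855
  x_2 = (12 - (4)·0.4855 - (3)·1.3859 - (-1)·0.5526) / (10) = 0.6453
  x_3 = (12 - (-2)·0.4855 - (1)·0.6453 - (-1)·0.5526) / (6) = 2.1464
  x_4 = (4 - (4)·0.4855 - (3)·0.6453 - (-3)·2.1464) / (12) = 0.5468

(0.4855, 0.6453, 2.1464, 0.5468)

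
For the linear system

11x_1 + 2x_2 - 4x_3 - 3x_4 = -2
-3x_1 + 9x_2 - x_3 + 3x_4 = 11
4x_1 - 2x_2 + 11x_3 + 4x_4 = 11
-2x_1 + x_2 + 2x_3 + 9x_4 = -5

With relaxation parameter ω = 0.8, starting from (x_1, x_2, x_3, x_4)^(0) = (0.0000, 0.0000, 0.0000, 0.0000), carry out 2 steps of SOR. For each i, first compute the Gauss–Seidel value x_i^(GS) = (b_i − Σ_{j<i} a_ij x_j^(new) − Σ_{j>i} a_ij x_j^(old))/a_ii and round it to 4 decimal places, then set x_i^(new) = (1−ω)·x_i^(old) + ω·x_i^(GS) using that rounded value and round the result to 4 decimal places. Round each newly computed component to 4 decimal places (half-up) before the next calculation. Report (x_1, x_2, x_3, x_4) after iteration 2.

(-0.1852, 1.3973, 1.4647, -1.0076)

Iteration 1:
  x_1: GS value = (-2 - (2)·0.0000 - (-4)·0.0000 - (-3)·0.0000) / (11) = -0.1818;  x_1 ← (1−ω)·0.0000 + ω·-0.1818 = -0.1454
  x_2: GS value = (11 - (-3)·-0.1454 - (-1)·0.0000 - (3)·0.0000) / (9) = 1.1738;  x_2 ← (1−ω)·0.0000 + ω·1.1738 = 0.9390
  x_3: GS value = (11 - (4)·-0.1454 - (-2)·0.9390 - (4)·0.0000) / (11) = 1.2236;  x_3 ← (1−ω)·0.0000 + ω·1.2236 = 0.9789
  x_4: GS value = (-5 - (-2)·-0.1454 - (1)·0.9390 - (2)·0.9789) / (9) = -0.9097;  x_4 ← (1−ω)·0.0000 + ω·-0.9097 = -0.7278
Iteration 2:
  x_1: GS value = (-2 - (2)·0.9390 - (-4)·0.9789 - (-3)·-0.7278) / (11) = -0.1951;  x_1 ← (1−ω)·-0.1454 + ω·-0.1951 = -0.1852
  x_2: GS value = (11 - (-3)·-0.1852 - (-1)·0.9789 - (3)·-0.7278) / (9) = 1.5119;  x_2 ← (1−ω)·0.9390 + ω·1.5119 = 1.3973
  x_3: GS value = (11 - (4)·-0.1852 - (-2)·1.3973 - (4)·-0.7278) / (11) = 1.5861;  x_3 ← (1−ω)·0.9789 + ω·1.5861 = 1.4647
  x_4: GS value = (-5 - (-2)·-0.1852 - (1)·1.3973 - (2)·1.4647) / (9) = -1.0775;  x_4 ← (1−ω)·-0.7278 + ω·-1.0775 = -1.0076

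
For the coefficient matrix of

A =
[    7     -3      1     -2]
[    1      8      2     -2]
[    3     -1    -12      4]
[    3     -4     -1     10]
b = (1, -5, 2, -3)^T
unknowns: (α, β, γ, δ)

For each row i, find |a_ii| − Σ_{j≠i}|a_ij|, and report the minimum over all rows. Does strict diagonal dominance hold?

1

row 1: |7| − (3+1+2) = 1
row 2: |8| − (1+2+2) = 3
row 3: |-12| − (3+1+4) = 4
row 4: |10| − (3+4+1) = 2
minimum over rows = 1 → strictly diagonally dominant (convergence guaranteed)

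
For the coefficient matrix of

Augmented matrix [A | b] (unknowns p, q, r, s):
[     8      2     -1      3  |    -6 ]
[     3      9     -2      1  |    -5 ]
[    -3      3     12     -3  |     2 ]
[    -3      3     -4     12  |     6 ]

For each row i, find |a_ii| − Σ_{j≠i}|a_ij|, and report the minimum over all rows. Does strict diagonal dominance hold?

2

row 1: |8| − (2+1+3) = 2
row 2: |9| − (3+2+1) = 3
row 3: |12| − (3+3+3) = 3
row 4: |12| − (3+3+4) = 2
minimum over rows = 2 → strictly diagonally dominant (convergence guaranteed)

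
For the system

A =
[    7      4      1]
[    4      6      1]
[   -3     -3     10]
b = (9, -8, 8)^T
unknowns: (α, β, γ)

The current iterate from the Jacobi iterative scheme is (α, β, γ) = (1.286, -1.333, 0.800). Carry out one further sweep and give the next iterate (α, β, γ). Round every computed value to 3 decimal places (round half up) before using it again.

One sweep:
  α = (9 - (4)·-1.333 - (1)·0.800) / (7) = 1.933
  β = (-8 - (4)·1.286 - (1)·0.800) / (6) = -2.324
  γ = (8 - (-3)·1.286 - (-3)·-1.333) / (10) = 0.786

(1.933, -2.324, 0.786)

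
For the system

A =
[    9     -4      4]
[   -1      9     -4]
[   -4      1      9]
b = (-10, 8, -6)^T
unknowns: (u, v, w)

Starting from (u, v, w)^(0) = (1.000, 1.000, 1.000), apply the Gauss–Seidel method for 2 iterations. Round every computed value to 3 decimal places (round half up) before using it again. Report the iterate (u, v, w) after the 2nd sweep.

Iteration 1:
  u = (-10 - (-4)·1.000 - (4)·1.000) / (9) = -1.111
  v = (8 - (-1)·-1.111 - (-4)·1.000) / (9) = 1.210
  w = (-6 - (-4)·-1.111 - (1)·1.210) / (9) = -1.295
Iteration 2:
  u = (-10 - (-4)·1.210 - (4)·-1.295) / (9) = 0.002
  v = (8 - (-1)·0.002 - (-4)·-1.295) / (9) = 0.314
  w = (-6 - (-4)·0.002 - (1)·0.314) / (9) = -0.701

(0.002, 0.314, -0.701)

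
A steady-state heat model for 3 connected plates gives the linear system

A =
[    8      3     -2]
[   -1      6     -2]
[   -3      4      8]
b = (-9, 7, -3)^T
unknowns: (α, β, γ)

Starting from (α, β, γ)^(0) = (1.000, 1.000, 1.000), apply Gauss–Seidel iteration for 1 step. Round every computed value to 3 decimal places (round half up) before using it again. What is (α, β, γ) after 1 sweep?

Iteration 1:
  α = (-9 - (3)·1.000 - (-2)·1.000) / (8) = -1.250
  β = (7 - (-1)·-1.250 - (-2)·1.000) / (6) = 1.292
  γ = (-3 - (-3)·-1.250 - (4)·1.292) / (8) = -1.490

(-1.250, 1.292, -1.490)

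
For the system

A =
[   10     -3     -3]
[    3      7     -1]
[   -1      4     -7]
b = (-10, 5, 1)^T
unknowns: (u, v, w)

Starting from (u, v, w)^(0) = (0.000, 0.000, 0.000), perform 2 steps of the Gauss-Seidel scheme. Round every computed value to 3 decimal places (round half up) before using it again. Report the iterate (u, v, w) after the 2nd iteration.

Iteration 1:
  u = (-10 - (-3)·0.000 - (-3)·0.000) / (10) = -1.000
  v = (5 - (3)·-1.000 - (-1)·0.000) / (7) = 1.143
  w = (1 - (-1)·-1.000 - (4)·1.143) / (-7) = 0.653
Iteration 2:
  u = (-10 - (-3)·1.143 - (-3)·0.653) / (10) = -0.461
  v = (5 - (3)·-0.461 - (-1)·0.653) / (7) = 1.005
  w = (1 - (-1)·-0.461 - (4)·1.005) / (-7) = 0.497

(-0.461, 1.005, 0.497)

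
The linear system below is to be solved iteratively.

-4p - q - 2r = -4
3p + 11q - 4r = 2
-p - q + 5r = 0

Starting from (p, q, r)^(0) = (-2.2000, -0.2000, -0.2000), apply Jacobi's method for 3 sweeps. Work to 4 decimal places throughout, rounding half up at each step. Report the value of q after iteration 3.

0.0272

Iteration 1:
  p = (-4 - (-1)·-0.2000 - (-2)·-0.2000) / (-4) = 1.1500
  q = (2 - (3)·-2.2000 - (-4)·-0.2000) / (11) = 0.7091
  r = (0 - (-1)·-2.2000 - (-1)·-0.2000) / (5) = -0.4800
Iteration 2:
  p = (-4 - (-1)·0.7091 - (-2)·-0.4800) / (-4) = 1.0627
  q = (2 - (3)·1.1500 - (-4)·-0.4800) / (11) = -0.3064
  r = (0 - (-1)·1.1500 - (-1)·0.7091) / (5) = 0.3718
Iteration 3:
  p = (-4 - (-1)·-0.3064 - (-2)·0.3718) / (-4) = 0.8907
  q = (2 - (3)·1.0627 - (-4)·0.3718) / (11) = 0.0272
  r = (0 - (-1)·1.0627 - (-1)·-0.3064) / (5) = 0.1513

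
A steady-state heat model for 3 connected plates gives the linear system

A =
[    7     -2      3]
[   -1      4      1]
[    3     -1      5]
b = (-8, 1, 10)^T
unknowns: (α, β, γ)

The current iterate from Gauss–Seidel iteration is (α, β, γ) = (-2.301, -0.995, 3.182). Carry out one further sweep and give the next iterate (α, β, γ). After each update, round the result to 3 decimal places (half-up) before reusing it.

One sweep:
  α = (-8 - (-2)·-0.995 - (3)·3.182) / (7) = -2.791
  β = (1 - (-1)·-2.791 - (1)·3.182) / (4) = -1.243
  γ = (10 - (3)·-2.791 - (-1)·-1.243) / (5) = 3.426

(-2.791, -1.243, 3.426)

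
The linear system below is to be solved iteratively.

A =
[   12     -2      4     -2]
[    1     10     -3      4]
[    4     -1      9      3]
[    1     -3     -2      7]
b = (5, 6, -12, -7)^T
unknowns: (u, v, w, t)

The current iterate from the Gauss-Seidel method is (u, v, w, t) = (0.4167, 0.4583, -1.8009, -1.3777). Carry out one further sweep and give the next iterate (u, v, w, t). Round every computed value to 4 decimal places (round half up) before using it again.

One sweep:
  u = (5 - (-2)·0.4583 - (4)·-1.8009 - (-2)·-1.3777) / (12) = 0.8637
  v = (6 - (1)·0.8637 - (-3)·-1.8009 - (4)·-1.3777) / (10) = 0.5244
  w = (-12 - (4)·0.8637 - (-1)·0.5244 - (3)·-1.3777) / (9) = -1.1997
  t = (-7 - (1)·0.8637 - (-3)·0.5244 - (-2)·-1.1997) / (7) = -1.2414

(0.8637, 0.5244, -1.1997, -1.2414)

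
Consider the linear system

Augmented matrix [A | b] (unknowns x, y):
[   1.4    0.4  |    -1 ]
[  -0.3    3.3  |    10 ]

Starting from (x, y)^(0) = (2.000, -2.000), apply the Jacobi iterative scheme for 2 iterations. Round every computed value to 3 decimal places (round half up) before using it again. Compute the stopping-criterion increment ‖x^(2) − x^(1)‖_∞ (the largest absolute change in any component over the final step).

Iteration 1:
  x = (-1 - (0.4)·-2.000) / (1.4) = -0.143
  y = (10 - (-0.3)·2.000) / (3.3) = 3.212
Iteration 2:
  x = (-1 - (0.4)·3.212) / (1.4) = -1.632
  y = (10 - (-0.3)·-0.143) / (3.3) = 3.017
Change: (-1.489, -0.195) → max |·| = 1.489

1.489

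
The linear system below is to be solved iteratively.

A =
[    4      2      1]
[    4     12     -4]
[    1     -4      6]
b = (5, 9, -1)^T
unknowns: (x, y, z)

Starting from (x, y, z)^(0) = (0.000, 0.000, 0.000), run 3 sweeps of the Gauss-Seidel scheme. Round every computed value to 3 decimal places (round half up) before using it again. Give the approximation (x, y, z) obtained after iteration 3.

(1.122, 0.330, -0.134)

Iteration 1:
  x = (5 - (2)·0.000 - (1)·0.000) / (4) = 1.250
  y = (9 - (4)·1.250 - (-4)·0.000) / (12) = 0.333
  z = (-1 - (1)·1.250 - (-4)·0.333) / (6) = -0.153
Iteration 2:
  x = (5 - (2)·0.333 - (1)·-0.153) / (4) = 1.122
  y = (9 - (4)·1.122 - (-4)·-0.153) / (12) = 0.325
  z = (-1 - (1)·1.122 - (-4)·0.325) / (6) = -0.137
Iteration 3:
  x = (5 - (2)·0.325 - (1)·-0.137) / (4) = 1.122
  y = (9 - (4)·1.122 - (-4)·-0.137) / (12) = 0.330
  z = (-1 - (1)·1.122 - (-4)·0.330) / (6) = -0.134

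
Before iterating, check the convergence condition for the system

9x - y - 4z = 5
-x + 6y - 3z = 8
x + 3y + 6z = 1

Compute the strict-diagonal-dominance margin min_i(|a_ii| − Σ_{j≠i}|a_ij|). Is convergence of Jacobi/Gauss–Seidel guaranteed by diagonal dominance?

row 1: |9| − (1+4) = 4
row 2: |6| − (1+3) = 2
row 3: |6| − (1+3) = 2
minimum over rows = 2 → strictly diagonally dominant (convergence guaranteed)

2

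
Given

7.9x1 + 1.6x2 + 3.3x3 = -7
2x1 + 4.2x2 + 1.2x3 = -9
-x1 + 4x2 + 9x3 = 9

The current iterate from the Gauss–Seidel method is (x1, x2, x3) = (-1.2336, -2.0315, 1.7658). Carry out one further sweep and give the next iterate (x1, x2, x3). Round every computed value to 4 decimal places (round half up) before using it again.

One sweep:
  x1 = (-7 - (1.6)·-2.0315 - (3.3)·1.7658) / (7.9) = -1.2122
  x2 = (-9 - (2)·-1.2122 - (1.2)·1.7658) / (4.2) = -2.0701
  x3 = (9 - (-1)·-1.2122 - (4)·-2.0701) / (9) = 1.7854

(-1.2122, -2.0701, 1.7854)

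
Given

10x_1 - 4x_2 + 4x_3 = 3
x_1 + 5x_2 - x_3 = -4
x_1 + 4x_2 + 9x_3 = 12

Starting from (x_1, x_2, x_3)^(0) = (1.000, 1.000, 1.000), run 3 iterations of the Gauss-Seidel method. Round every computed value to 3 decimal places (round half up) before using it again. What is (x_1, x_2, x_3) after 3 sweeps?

(-0.469, -0.394, 1.561)

Iteration 1:
  x_1 = (3 - (-4)·1.000 - (4)·1.000) / (10) = 0.300
  x_2 = (-4 - (1)·0.300 - (-1)·1.000) / (5) = -0.660
  x_3 = (12 - (1)·0.300 - (4)·-0.660) / (9) = 1.593
Iteration 2:
  x_1 = (3 - (-4)·-0.660 - (4)·1.593) / (10) = -0.601
  x_2 = (-4 - (1)·-0.601 - (-1)·1.593) / (5) = -0.361
  x_3 = (12 - (1)·-0.601 - (4)·-0.361) / (9) = 1.561
Iteration 3:
  x_1 = (3 - (-4)·-0.361 - (4)·1.561) / (10) = -0.469
  x_2 = (-4 - (1)·-0.469 - (-1)·1.561) / (5) = -0.394
  x_3 = (12 - (1)·-0.469 - (4)·-0.394) / (9) = 1.561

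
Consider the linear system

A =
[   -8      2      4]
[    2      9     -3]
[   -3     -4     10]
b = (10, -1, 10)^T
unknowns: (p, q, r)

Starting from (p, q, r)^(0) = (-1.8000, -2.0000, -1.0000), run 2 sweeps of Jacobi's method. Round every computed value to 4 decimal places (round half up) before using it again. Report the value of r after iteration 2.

0.3072

Iteration 1:
  p = (10 - (2)·-2.0000 - (4)·-1.0000) / (-8) = -2.2500
  q = (-1 - (2)·-1.8000 - (-3)·-1.0000) / (9) = -0.0444
  r = (10 - (-3)·-1.8000 - (-4)·-2.0000) / (10) = -0.3400
Iteration 2:
  p = (10 - (2)·-0.0444 - (4)·-0.3400) / (-8) = -1.4311
  q = (-1 - (2)·-2.2500 - (-3)·-0.3400) / (9) = 0.2756
  r = (10 - (-3)·-2.2500 - (-4)·-0.0444) / (10) = 0.3072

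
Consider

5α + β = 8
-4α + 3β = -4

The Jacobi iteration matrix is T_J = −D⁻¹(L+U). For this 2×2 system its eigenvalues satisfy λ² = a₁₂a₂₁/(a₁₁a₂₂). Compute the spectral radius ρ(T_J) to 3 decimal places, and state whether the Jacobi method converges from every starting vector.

a₁₂a₂₁/(a₁₁a₂₂) = (1)·(-4) / ((5)·(3)) = -0.266667
ρ = √|-0.266667| = √0.266667 = 0.516
ρ < 1, so Jacobi converges

0.516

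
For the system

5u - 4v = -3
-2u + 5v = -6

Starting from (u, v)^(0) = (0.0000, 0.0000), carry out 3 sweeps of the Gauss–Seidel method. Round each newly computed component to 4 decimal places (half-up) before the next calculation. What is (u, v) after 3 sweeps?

(-2.1206, -2.0482)

Iteration 1:
  u = (-3 - (-4)·0.0000) / (5) = -0.6000
  v = (-6 - (-2)·-0.6000) / (5) = -1.4400
Iteration 2:
  u = (-3 - (-4)·-1.4400) / (5) = -1.7520
  v = (-6 - (-2)·-1.7520) / (5) = -1.9008
Iteration 3:
  u = (-3 - (-4)·-1.9008) / (5) = -2.1206
  v = (-6 - (-2)·-2.1206) / (5) = -2.0482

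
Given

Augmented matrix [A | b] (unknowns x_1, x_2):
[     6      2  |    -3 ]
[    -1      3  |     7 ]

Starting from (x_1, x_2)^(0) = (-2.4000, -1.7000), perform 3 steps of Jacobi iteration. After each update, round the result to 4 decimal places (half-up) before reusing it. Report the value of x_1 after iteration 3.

-1.2852

Iteration 1:
  x_1 = (-3 - (2)·-1.7000) / (6) = 0.0667
  x_2 = (7 - (-1)·-2.4000) / (3) = 1.5333
Iteration 2:
  x_1 = (-3 - (2)·1.5333) / (6) = -1.0111
  x_2 = (7 - (-1)·0.0667) / (3) = 2.3556
Iteration 3:
  x_1 = (-3 - (2)·2.3556) / (6) = -1.2852
  x_2 = (7 - (-1)·-1.0111) / (3) = 1.9963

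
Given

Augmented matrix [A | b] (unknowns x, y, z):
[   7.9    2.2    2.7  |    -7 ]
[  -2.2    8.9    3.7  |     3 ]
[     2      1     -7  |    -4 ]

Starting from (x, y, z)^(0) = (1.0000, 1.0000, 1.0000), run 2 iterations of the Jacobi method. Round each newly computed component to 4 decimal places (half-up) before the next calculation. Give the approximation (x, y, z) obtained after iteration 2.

(-1.2748, -0.4510, 0.1651)

Iteration 1:
  x = (-7 - (2.2)·1.0000 - (2.7)·1.0000) / (7.9) = -1.5063
  y = (3 - (-2.2)·1.0000 - (3.7)·1.0000) / (8.9) = 0.1685
  z = (-4 - (2)·1.0000 - (1)·1.0000) / (-7) = 1.0000
Iteration 2:
  x = (-7 - (2.2)·0.1685 - (2.7)·1.0000) / (7.9) = -1.2748
  y = (3 - (-2.2)·-1.5063 - (3.7)·1.0000) / (8.9) = -0.4510
  z = (-4 - (2)·-1.5063 - (1)·0.1685) / (-7) = 0.1651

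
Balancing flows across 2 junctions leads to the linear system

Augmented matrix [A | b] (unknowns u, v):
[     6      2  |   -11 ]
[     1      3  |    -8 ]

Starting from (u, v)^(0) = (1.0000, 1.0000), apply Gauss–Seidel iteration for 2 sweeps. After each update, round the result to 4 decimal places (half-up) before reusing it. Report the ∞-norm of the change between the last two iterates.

Iteration 1:
  u = (-11 - (2)·1.0000) / (6) = -2.1667
  v = (-8 - (1)·-2.1667) / (3) = -1.9444
Iteration 2:
  u = (-11 - (2)·-1.9444) / (6) = -1.1852
  v = (-8 - (1)·-1.1852) / (3) = -2.2716
Change: (0.9815, -0.3272) → max |·| = 0.9815

0.9815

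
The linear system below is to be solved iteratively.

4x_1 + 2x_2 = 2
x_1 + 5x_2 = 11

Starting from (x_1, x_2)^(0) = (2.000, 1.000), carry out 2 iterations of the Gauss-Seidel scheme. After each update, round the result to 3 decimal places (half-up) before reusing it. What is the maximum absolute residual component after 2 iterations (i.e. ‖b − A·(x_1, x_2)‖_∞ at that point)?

Iteration 1:
  x_1 = (2 - (2)·1.000) / (4) = 0.000
  x_2 = (11 - (1)·0.000) / (5) = 2.200
Iteration 2:
  x_1 = (2 - (2)·2.200) / (4) = -0.600
  x_2 = (11 - (1)·-0.600) / (5) = 2.320
Residual b − A·x = (-0.240, 0.000); ∞-norm = 0.240

0.240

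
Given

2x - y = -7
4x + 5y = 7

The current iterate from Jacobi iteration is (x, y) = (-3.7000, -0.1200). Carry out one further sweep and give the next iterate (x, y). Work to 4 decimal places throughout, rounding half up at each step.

(-3.5600, 4.3600)

One sweep:
  x = (-7 - (-1)·-0.1200) / (2) = -3.5600
  y = (7 - (4)·-3.7000) / (5) = 4.3600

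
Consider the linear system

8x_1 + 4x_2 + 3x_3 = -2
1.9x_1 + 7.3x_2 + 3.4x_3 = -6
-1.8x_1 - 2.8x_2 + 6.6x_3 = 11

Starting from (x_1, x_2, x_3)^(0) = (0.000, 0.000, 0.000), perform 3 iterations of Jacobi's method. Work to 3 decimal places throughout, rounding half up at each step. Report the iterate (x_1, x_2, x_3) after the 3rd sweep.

Iteration 1:
  x_1 = (-2 - (4)·0.000 - (3)·0.000) / (8) = -0.250
  x_2 = (-6 - (1.9)·0.000 - (3.4)·0.000) / (7.3) = -0.822
  x_3 = (11 - (-1.8)·0.000 - (-2.8)·0.000) / (6.6) = 1.667
Iteration 2:
  x_1 = (-2 - (4)·-0.822 - (3)·1.667) / (8) = -0.464
  x_2 = (-6 - (1.9)·-0.250 - (3.4)·1.667) / (7.3) = -1.533
  x_3 = (11 - (-1.8)·-0.250 - (-2.8)·-0.822) / (6.6) = 1.250
Iteration 3:
  x_1 = (-2 - (4)·-1.533 - (3)·1.250) / (8) = 0.048
  x_2 = (-6 - (1.9)·-0.464 - (3.4)·1.250) / (7.3) = -1.283
  x_3 = (11 - (-1.8)·-0.464 - (-2.8)·-1.533) / (6.6) = 0.890

(0.048, -1.283, 0.890)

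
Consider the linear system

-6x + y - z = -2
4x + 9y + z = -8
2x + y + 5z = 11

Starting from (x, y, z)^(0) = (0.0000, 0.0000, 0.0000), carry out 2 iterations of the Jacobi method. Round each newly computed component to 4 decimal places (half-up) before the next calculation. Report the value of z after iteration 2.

2.2445

Iteration 1:
  x = (-2 - (1)·0.0000 - (-1)·0.0000) / (-6) = 0.3333
  y = (-8 - (4)·0.0000 - (1)·0.0000) / (9) = -0.8889
  z = (11 - (2)·0.0000 - (1)·0.0000) / (5) = 2.2000
Iteration 2:
  x = (-2 - (1)·-0.8889 - (-1)·2.2000) / (-6) = -0.1815
  y = (-8 - (4)·0.3333 - (1)·2.2000) / (9) = -1.2815
  z = (11 - (2)·0.3333 - (1)·-0.8889) / (5) = 2.2445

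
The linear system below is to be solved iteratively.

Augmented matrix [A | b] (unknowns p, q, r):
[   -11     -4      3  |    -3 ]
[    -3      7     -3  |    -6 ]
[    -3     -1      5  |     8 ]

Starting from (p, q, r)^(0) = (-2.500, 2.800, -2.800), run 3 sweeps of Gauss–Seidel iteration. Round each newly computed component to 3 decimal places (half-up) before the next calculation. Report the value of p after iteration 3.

Iteration 1:
  p = (-3 - (-4)·2.800 - (3)·-2.800) / (-11) = -1.509
  q = (-6 - (-3)·-1.509 - (-3)·-2.800) / (7) = -2.704
  r = (8 - (-3)·-1.509 - (-1)·-2.704) / (5) = 0.154
Iteration 2:
  p = (-3 - (-4)·-2.704 - (3)·0.154) / (-11) = 1.298
  q = (-6 - (-3)·1.298 - (-3)·0.154) / (7) = -0.235
  r = (8 - (-3)·1.298 - (-1)·-0.235) / (5) = 2.332
Iteration 3:
  p = (-3 - (-4)·-0.235 - (3)·2.332) / (-11) = 0.994
  q = (-6 - (-3)·0.994 - (-3)·2.332) / (7) = 0.568
  r = (8 - (-3)·0.994 - (-1)·0.568) / (5) = 2.310

0.994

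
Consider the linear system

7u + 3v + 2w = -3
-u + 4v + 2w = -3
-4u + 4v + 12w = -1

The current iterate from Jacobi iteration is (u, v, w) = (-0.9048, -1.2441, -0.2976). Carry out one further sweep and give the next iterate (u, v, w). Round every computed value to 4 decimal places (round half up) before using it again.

One sweep:
  u = (-3 - (3)·-1.2441 - (2)·-0.2976) / (7) = 0.1896
  v = (-3 - (-1)·-0.9048 - (2)·-0.2976) / (4) = -0.8274
  w = (-1 - (-4)·-0.9048 - (4)·-1.2441) / (12) = 0.0298

(0.1896, -0.8274, 0.0298)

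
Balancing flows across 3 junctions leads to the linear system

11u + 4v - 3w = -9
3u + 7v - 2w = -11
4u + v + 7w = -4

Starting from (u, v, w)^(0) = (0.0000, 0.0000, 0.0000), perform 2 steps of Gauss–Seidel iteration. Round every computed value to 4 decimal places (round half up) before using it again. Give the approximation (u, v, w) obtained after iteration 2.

(-0.3550, -1.3991, -0.1687)

Iteration 1:
  u = (-9 - (4)·0.0000 - (-3)·0.0000) / (11) = -0.8182
  v = (-11 - (3)·-0.8182 - (-2)·0.0000) / (7) = -1.2208
  w = (-4 - (4)·-0.8182 - (1)·-1.2208) / (7) = 0.0705
Iteration 2:
  u = (-9 - (4)·-1.2208 - (-3)·0.0705) / (11) = -0.3550
  v = (-11 - (3)·-0.3550 - (-2)·0.0705) / (7) = -1.3991
  w = (-4 - (4)·-0.3550 - (1)·-1.3991) / (7) = -0.1687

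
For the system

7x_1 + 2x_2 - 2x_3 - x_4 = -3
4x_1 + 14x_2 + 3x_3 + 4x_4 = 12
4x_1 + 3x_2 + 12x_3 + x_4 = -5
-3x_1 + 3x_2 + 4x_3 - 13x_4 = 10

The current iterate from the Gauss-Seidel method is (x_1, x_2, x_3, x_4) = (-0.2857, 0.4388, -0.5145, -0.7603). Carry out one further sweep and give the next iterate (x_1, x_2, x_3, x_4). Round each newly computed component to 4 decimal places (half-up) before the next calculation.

One sweep:
  x_1 = (-3 - (2)·0.4388 - (-2)·-0.5145 - (-1)·-0.7603) / (7) = -0.8096
  x_2 = (12 - (4)·-0.8096 - (3)·-0.5145 - (4)·-0.7603) / (14) = 1.4159
  x_3 = (-5 - (4)·-0.8096 - (3)·1.4159 - (1)·-0.7603) / (12) = -0.4374
  x_4 = (10 - (-3)·-0.8096 - (3)·1.4159 - (4)·-0.4374) / (-13) = -0.3902

(-0.8096, 1.4159, -0.4374, -0.3902)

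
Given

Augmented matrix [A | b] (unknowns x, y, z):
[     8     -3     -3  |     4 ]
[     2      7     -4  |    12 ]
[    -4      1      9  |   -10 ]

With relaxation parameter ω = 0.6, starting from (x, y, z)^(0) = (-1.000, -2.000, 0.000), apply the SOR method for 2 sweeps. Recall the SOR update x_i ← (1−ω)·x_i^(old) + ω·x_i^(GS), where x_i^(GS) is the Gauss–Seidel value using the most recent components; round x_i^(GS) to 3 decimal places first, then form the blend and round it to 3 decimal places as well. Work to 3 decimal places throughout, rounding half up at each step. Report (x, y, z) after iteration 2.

Iteration 1:
  x: GS value = (4 - (-3)·-2.000 - (-3)·0.000) / (8) = -0.250;  x ← (1−ω)·-1.000 + ω·-0.250 = -0.550
  y: GS value = (12 - (2)·-0.550 - (-4)·0.000) / (7) = 1.871;  y ← (1−ω)·-2.000 + ω·1.871 = 0.323
  z: GS value = (-10 - (-4)·-0.550 - (1)·0.323) / (9) = -1.391;  z ← (1−ω)·0.000 + ω·-1.391 = -0.835
Iteration 2:
  x: GS value = (4 - (-3)·0.323 - (-3)·-0.835) / (8) = 0.308;  x ← (1−ω)·-0.550 + ω·0.308 = -0.035
  y: GS value = (12 - (2)·-0.035 - (-4)·-0.835) / (7) = 1.247;  y ← (1−ω)·0.323 + ω·1.247 = 0.877
  z: GS value = (-10 - (-4)·-0.035 - (1)·0.877) / (9) = -1.224;  z ← (1−ω)·-0.835 + ω·-1.224 = -1.068

(-0.035, 0.877, -1.068)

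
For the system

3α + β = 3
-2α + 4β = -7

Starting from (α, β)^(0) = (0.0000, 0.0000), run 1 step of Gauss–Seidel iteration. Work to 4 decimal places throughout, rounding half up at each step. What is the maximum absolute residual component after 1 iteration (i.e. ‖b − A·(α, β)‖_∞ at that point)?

1.2500

Iteration 1:
  α = (3 - (1)·0.0000) / (3) = 1.0000
  β = (-7 - (-2)·1.0000) / (4) = -1.2500
Residual b − A·x = (1.2500, 0.0000); ∞-norm = 1.2500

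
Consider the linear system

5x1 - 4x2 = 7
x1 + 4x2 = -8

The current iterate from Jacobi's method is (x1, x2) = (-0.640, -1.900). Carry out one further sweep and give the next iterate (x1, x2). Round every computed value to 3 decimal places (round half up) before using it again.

One sweep:
  x1 = (7 - (-4)·-1.900) / (5) = -0.120
  x2 = (-8 - (1)·-0.640) / (4) = -1.840

(-0.120, -1.840)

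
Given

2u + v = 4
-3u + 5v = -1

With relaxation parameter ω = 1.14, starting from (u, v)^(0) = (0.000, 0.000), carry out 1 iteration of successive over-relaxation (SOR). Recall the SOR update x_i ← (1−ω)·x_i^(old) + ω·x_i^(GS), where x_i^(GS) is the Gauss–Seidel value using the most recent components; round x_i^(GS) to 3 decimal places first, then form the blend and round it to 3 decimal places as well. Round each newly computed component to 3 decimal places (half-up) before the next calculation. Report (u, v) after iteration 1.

(2.280, 1.332)

Iteration 1:
  u: GS value = (4 - (1)·0.000) / (2) = 2.000;  u ← (1−ω)·0.000 + ω·2.000 = 2.280
  v: GS value = (-1 - (-3)·2.280) / (5) = 1.168;  v ← (1−ω)·0.000 + ω·1.168 = 1.332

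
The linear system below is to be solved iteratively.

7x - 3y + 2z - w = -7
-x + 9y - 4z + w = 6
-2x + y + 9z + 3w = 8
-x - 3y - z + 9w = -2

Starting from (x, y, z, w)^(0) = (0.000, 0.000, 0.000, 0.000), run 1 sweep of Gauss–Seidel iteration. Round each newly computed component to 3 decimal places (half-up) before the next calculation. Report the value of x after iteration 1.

-1.000

Iteration 1:
  x = (-7 - (-3)·0.000 - (2)·0.000 - (-1)·0.000) / (7) = -1.000
  y = (6 - (-1)·-1.000 - (-4)·0.000 - (1)·0.000) / (9) = 0.556
  z = (8 - (-2)·-1.000 - (1)·0.556 - (3)·0.000) / (9) = 0.605
  w = (-2 - (-1)·-1.000 - (-3)·0.556 - (-1)·0.605) / (9) = -0.081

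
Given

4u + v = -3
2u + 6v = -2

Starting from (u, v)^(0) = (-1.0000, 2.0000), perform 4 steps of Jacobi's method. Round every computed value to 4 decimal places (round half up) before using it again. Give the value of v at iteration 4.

Iteration 1:
  u = (-3 - (1)·2.0000) / (4) = -1.2500
  v = (-2 - (2)·-1.0000) / (6) = 0.0000
Iteration 2:
  u = (-3 - (1)·0.0000) / (4) = -0.7500
  v = (-2 - (2)·-1.2500) / (6) = 0.0833
Iteration 3:
  u = (-3 - (1)·0.0833) / (4) = -0.7708
  v = (-2 - (2)·-0.7500) / (6) = -0.0833
Iteration 4:
  u = (-3 - (1)·-0.0833) / (4) = -0.7292
  v = (-2 - (2)·-0.7708) / (6) = -0.0764

-0.0764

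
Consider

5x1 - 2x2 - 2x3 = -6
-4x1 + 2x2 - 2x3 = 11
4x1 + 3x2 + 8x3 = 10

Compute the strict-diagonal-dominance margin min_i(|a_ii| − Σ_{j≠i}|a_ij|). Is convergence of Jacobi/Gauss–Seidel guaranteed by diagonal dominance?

-4

row 1: |5| − (2+2) = 1
row 2: |2| − (4+2) = -4
row 3: |8| − (4+3) = 1
minimum over rows = -4 → not strictly diagonally dominant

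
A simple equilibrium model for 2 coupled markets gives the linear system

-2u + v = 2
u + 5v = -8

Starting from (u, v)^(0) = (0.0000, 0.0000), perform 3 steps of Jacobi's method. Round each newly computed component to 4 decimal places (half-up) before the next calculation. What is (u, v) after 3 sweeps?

(-1.7000, -1.2400)

Iteration 1:
  u = (2 - (1)·0.0000) / (-2) = -1.0000
  v = (-8 - (1)·0.0000) / (5) = -1.6000
Iteration 2:
  u = (2 - (1)·-1.6000) / (-2) = -1.8000
  v = (-8 - (1)·-1.0000) / (5) = -1.4000
Iteration 3:
  u = (2 - (1)·-1.4000) / (-2) = -1.7000
  v = (-8 - (1)·-1.8000) / (5) = -1.2400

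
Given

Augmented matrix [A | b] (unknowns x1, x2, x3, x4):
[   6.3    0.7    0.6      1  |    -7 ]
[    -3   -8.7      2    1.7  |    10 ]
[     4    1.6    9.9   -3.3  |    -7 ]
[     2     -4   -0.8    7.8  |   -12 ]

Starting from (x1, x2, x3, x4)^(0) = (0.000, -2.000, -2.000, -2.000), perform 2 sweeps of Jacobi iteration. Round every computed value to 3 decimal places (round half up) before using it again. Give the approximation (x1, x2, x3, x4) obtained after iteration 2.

Iteration 1:
  x1 = (-7 - (0.7)·-2.000 - (0.6)·-2.000 - (1)·-2.000) / (6.3) = -0.381
  x2 = (10 - (-3)·0.000 - (2)·-2.000 - (1.7)·-2.000) / (-8.7) = -2.000
  x3 = (-7 - (4)·0.000 - (1.6)·-2.000 - (-3.3)·-2.000) / (9.9) = -1.051
  x4 = (-12 - (2)·0.000 - (-4)·-2.000 - (-0.8)·-2.000) / (7.8) = -2.769
Iteration 2:
  x1 = (-7 - (0.7)·-2.000 - (0.6)·-1.051 - (1)·-2.769) / (6.3) = -0.349
  x2 = (10 - (-3)·-0.381 - (2)·-1.051 - (1.7)·-2.769) / (-8.7) = -1.801
  x3 = (-7 - (4)·-0.381 - (1.6)·-2.000 - (-3.3)·-2.769) / (9.9) = -1.153
  x4 = (-12 - (2)·-0.381 - (-4)·-2.000 - (-0.8)·-1.051) / (7.8) = -2.574

(-0.349, -1.801, -1.153, -2.574)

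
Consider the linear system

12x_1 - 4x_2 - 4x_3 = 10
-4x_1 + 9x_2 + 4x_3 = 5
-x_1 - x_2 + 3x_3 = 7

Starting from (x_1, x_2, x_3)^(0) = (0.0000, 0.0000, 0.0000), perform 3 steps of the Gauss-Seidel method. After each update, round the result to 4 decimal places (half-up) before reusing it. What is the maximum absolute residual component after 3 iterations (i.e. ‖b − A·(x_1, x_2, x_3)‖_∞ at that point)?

1.1084

Iteration 1:
  x_1 = (10 - (-4)·0.0000 - (-4)·0.0000) / (12) = 0.8333
  x_2 = (5 - (-4)·0.8333 - (4)·0.0000) / (9) = 0.9259
  x_3 = (7 - (-1)·0.8333 - (-1)·0.9259) / (3) = 2.9197
Iteration 2:
  x_1 = (10 - (-4)·0.9259 - (-4)·2.9197) / (12) = 2.1152
  x_2 = (5 - (-4)·2.1152 - (4)·2.9197) / (9) = 0.1980
  x_3 = (7 - (-1)·2.1152 - (-1)·0.1980) / (3) = 3.1044
Iteration 3:
  x_1 = (10 - (-4)·0.1980 - (-4)·3.1044) / (12) = 1.9341
  x_2 = (5 - (-4)·1.9341 - (4)·3.1044) / (9) = 0.0354
  x_3 = (7 - (-1)·1.9341 - (-1)·0.0354) / (3) = 2.9898
Residual b − A·x = (-1.1084, 0.4586, 0.0001); ∞-norm = 1.1084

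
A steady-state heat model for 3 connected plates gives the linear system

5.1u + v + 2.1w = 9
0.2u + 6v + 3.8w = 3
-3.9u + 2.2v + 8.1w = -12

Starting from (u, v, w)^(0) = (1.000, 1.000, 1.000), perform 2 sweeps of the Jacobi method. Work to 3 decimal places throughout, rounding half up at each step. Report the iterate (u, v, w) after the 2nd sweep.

(2.321, 1.267, -0.879)

Iteration 1:
  u = (9 - (1)·1.000 - (2.1)·1.000) / (5.1) = 1.157
  v = (3 - (0.2)·1.000 - (3.8)·1.000) / (6) = -0.167
  w = (-12 - (-3.9)·1.000 - (2.2)·1.000) / (8.1) = -1.272
Iteration 2:
  u = (9 - (1)·-0.167 - (2.1)·-1.272) / (5.1) = 2.321
  v = (3 - (0.2)·1.157 - (3.8)·-1.272) / (6) = 1.267
  w = (-12 - (-3.9)·1.157 - (2.2)·-0.167) / (8.1) = -0.879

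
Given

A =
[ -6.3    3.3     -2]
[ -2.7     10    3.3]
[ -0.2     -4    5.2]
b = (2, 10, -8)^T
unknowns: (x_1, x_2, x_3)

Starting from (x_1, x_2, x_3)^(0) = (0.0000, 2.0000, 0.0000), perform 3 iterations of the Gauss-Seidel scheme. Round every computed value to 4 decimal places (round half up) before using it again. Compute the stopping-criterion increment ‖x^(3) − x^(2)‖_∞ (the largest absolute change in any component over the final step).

Iteration 1:
  x_1 = (2 - (3.3)·2.0000 - (-2)·0.0000) / (-6.3) = 0.7302
  x_2 = (10 - (-2.7)·0.7302 - (3.3)·0.0000) / (10) = 1.1972
  x_3 = (-8 - (-0.2)·0.7302 - (-4)·1.1972) / (5.2) = -0.5895
Iteration 2:
  x_1 = (2 - (3.3)·1.1972 - (-2)·-0.5895) / (-6.3) = 0.4968
  x_2 = (10 - (-2.7)·0.4968 - (3.3)·-0.5895) / (10) = 1.3287
  x_3 = (-8 - (-0.2)·0.4968 - (-4)·1.3287) / (5.2) = -0.4973
Iteration 3:
  x_1 = (2 - (3.3)·1.3287 - (-2)·-0.4973) / (-6.3) = 0.5364
  x_2 = (10 - (-2.7)·0.5364 - (3.3)·-0.4973) / (10) = 1.3089
  x_3 = (-8 - (-0.2)·0.5364 - (-4)·1.3089) / (5.2) = -0.5110
Change: (0.0396, -0.0198, -0.0137) → max |·| = 0.0396

0.0396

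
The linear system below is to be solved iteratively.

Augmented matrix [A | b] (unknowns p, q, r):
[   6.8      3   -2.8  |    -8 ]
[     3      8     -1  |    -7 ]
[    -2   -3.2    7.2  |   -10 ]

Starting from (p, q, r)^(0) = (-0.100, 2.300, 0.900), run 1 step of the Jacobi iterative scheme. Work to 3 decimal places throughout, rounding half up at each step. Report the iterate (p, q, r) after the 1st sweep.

Iteration 1:
  p = (-8 - (3)·2.300 - (-2.8)·0.900) / (6.8) = -1.821
  q = (-7 - (3)·-0.100 - (-1)·0.900) / (8) = -0.725
  r = (-10 - (-2)·-0.100 - (-3.2)·2.300) / (7.2) = -0.394

(-1.821, -0.725, -0.394)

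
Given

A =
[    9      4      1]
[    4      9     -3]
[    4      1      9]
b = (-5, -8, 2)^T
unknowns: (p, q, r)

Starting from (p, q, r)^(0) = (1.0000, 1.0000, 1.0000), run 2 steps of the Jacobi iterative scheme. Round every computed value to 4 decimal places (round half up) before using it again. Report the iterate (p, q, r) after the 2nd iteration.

Iteration 1:
  p = (-5 - (4)·1.0000 - (1)·1.0000) / (9) = -1.1111
  q = (-8 - (4)·1.0000 - (-3)·1.0000) / (9) = -1.0000
  r = (2 - (4)·1.0000 - (1)·1.0000) / (9) = -0.3333
Iteration 2:
  p = (-5 - (4)·-1.0000 - (1)·-0.3333) / (9) = -0.0741
  q = (-8 - (4)·-1.1111 - (-3)·-0.3333) / (9) = -0.5062
  r = (2 - (4)·-1.1111 - (1)·-1.0000) / (9) = 0.8272

(-0.0741, -0.5062, 0.8272)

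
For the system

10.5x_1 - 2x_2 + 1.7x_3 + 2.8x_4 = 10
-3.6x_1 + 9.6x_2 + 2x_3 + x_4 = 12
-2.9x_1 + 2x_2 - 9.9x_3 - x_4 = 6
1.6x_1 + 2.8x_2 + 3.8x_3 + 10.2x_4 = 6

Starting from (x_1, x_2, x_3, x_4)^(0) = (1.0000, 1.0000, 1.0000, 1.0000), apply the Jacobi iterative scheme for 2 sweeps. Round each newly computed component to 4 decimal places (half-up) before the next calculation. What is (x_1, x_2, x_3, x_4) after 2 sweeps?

(1.3891, 1.7066, -0.5284, 0.4132)

Iteration 1:
  x_1 = (10 - (-2)·1.0000 - (1.7)·1.0000 - (2.8)·1.0000) / (10.5) = 0.7143
  x_2 = (12 - (-3.6)·1.0000 - (2)·1.0000 - (1)·1.0000) / (9.6) = 1.3125
  x_3 = (6 - (-2.9)·1.0000 - (2)·1.0000 - (-1)·1.0000) / (-9.9) = -0.7980
  x_4 = (6 - (1.6)·1.0000 - (2.8)·1.0000 - (3.8)·1.0000) / (10.2) = -0.2157
Iteration 2:
  x_1 = (10 - (-2)·1.3125 - (1.7)·-0.7980 - (2.8)·-0.2157) / (10.5) = 1.3891
  x_2 = (12 - (-3.6)·0.7143 - (2)·-0.7980 - (1)·-0.2157) / (9.6) = 1.7066
  x_3 = (6 - (-2.9)·0.7143 - (2)·1.3125 - (-1)·-0.2157) / (-9.9) = -0.5284
  x_4 = (6 - (1.6)·0.7143 - (2.8)·1.3125 - (3.8)·-0.7980) / (10.2) = 0.4132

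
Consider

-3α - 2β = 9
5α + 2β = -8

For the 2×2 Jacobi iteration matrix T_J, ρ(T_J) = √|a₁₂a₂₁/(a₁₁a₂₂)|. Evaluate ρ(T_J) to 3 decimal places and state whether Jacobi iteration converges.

1.291

a₁₂a₂₁/(a₁₁a₂₂) = (-2)·(5) / ((-3)·(2)) = 1.666667
ρ = √|1.666667| = √1.666667 = 1.291
ρ > 1, so Jacobi diverges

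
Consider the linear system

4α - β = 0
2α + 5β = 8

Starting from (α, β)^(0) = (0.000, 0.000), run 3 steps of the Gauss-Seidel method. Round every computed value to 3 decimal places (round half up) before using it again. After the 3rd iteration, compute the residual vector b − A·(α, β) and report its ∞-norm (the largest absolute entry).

0.016

Iteration 1:
  α = (0 - (-1)·0.000) / (4) = 0.000
  β = (8 - (2)·0.000) / (5) = 1.600
Iteration 2:
  α = (0 - (-1)·1.600) / (4) = 0.400
  β = (8 - (2)·0.400) / (5) = 1.440
Iteration 3:
  α = (0 - (-1)·1.440) / (4) = 0.360
  β = (8 - (2)·0.360) / (5) = 1.456
Residual b − A·x = (0.016, 0.000); ∞-norm = 0.016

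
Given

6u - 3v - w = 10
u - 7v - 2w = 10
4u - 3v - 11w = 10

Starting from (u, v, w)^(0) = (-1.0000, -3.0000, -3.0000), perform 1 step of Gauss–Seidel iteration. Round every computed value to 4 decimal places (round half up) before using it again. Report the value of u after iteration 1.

Iteration 1:
  u = (10 - (-3)·-3.0000 - (-1)·-3.0000) / (6) = -0.3333
  v = (10 - (1)·-0.3333 - (-2)·-3.0000) / (-7) = -0.6190
  w = (10 - (4)·-0.3333 - (-3)·-0.6190) / (-11) = -0.8615

-0.3333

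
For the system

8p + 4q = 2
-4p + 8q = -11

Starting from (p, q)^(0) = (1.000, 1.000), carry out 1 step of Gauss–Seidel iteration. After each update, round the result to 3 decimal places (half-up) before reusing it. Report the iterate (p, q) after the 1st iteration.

(-0.250, -1.500)

Iteration 1:
  p = (2 - (4)·1.000) / (8) = -0.250
  q = (-11 - (-4)·-0.250) / (8) = -1.500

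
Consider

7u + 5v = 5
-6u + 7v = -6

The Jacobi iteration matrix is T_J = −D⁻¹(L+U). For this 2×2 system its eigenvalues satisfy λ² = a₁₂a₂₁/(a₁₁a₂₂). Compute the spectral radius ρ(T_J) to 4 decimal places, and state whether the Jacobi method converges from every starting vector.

a₁₂a₂₁/(a₁₁a₂₂) = (5)·(-6) / ((7)·(7)) = -0.612245
ρ = √|-0.612245| = √0.612245 = 0.7825
ρ < 1, so Jacobi converges

0.7825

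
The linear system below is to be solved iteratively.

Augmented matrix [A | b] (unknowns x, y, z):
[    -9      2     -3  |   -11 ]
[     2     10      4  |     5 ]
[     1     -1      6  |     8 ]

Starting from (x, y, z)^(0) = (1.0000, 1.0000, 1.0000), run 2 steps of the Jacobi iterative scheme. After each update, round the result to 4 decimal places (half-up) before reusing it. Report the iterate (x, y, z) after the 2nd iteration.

(0.7556, -0.2555, 1.1315)

Iteration 1:
  x = (-11 - (2)·1.0000 - (-3)·1.0000) / (-9) = 1.1111
  y = (5 - (2)·1.0000 - (4)·1.0000) / (10) = -0.1000
  z = (8 - (1)·1.0000 - (-1)·1.0000) / (6) = 1.3333
Iteration 2:
  x = (-11 - (2)·-0.1000 - (-3)·1.3333) / (-9) = 0.7556
  y = (5 - (2)·1.1111 - (4)·1.3333) / (10) = -0.2555
  z = (8 - (1)·1.1111 - (-1)·-0.1000) / (6) = 1.1315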